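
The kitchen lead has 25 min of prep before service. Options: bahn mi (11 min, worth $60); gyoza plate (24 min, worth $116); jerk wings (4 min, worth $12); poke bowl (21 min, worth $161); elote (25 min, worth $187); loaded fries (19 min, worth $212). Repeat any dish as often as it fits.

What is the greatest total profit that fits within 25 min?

224

Density check — loaded fries 11.16, poke bowl 7.67, elote 7.48, bahn mi 5.45 are the best per min.
Jerk wings + loaded fries uses 23 of the 25 min and totals 224.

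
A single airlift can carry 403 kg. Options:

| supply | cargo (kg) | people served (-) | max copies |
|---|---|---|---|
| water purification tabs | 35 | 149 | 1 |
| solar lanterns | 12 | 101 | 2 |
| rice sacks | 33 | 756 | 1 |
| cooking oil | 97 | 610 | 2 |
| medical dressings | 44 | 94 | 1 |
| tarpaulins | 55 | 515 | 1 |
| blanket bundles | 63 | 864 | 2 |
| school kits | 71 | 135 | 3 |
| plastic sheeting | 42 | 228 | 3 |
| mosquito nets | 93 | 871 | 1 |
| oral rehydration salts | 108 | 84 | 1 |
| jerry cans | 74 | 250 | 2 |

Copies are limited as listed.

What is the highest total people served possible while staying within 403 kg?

4427

Greedy by ratio would take 2×solar lanterns + rice sacks + tarpaulins + 2×blanket bundles + plastic sheeting + mosquito nets: 373 kg used, total 4300.
The 12 kg tied up in solar lanterns is better spent on plastic sheeting — total rises to 4427 (403 kg).
Nothing else within 403 kg beats 4427.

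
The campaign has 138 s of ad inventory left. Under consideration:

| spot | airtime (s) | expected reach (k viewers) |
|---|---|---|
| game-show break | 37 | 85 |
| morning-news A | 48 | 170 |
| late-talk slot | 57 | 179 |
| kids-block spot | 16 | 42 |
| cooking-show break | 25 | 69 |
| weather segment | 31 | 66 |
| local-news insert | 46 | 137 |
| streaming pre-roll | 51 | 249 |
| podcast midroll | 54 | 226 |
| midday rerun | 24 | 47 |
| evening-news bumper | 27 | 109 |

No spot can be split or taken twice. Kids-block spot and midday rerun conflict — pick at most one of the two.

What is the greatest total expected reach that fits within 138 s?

584

Density check — streaming pre-roll 4.88, podcast midroll 4.19, evening-news bumper 4.04 are the best per s.
Taking streaming pre-roll + podcast midroll + evening-news bumper: 132 s used, 584 in expected reach.
Next best is cooking-show break + streaming pre-roll + podcast midroll at 544 (130 s) — short by 40.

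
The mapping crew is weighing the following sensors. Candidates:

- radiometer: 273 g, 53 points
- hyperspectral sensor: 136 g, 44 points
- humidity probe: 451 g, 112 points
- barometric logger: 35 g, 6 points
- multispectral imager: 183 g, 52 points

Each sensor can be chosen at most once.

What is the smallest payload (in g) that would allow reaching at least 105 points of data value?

Look for the lowest-payload combination reaching 105.
humidity probe: 112 data value at 451 g.
Any bundle with less than 451 g falls short of 105.

451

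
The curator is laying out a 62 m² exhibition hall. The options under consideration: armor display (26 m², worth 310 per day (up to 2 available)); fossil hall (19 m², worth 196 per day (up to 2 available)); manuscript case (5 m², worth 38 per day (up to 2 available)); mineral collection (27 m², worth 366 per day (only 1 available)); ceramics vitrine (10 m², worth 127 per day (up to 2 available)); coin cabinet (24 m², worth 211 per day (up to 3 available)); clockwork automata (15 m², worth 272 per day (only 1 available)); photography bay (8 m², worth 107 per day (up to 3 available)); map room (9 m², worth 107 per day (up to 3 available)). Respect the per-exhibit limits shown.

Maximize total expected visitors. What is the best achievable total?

Filling by ratio: mineral collection + clockwork automata + 2×photography bay for 852, with 4 m² left unused.
Replace 2×photography bay with 2×ceramics vitrine: the trade gains 40 net, giving 892 at 62 m².
Nothing else within 62 m² beats 892.

892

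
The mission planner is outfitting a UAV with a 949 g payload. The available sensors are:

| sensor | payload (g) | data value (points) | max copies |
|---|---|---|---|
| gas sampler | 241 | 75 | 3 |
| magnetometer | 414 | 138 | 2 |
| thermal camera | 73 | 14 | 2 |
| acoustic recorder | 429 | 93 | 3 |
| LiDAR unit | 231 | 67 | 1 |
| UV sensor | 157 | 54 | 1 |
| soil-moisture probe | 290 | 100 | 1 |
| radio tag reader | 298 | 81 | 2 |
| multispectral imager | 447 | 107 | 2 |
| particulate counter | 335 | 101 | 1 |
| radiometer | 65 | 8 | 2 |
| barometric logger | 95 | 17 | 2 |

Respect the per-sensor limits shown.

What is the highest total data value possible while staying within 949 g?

313

Taking the top-ratio sensors first gives magnetometer + thermal camera + UV sensor + soil-moisture probe for 306 (934 g).
Replace thermal camera and UV sensor with gas sampler: the trade gains 7 net, giving 313 at 945 g.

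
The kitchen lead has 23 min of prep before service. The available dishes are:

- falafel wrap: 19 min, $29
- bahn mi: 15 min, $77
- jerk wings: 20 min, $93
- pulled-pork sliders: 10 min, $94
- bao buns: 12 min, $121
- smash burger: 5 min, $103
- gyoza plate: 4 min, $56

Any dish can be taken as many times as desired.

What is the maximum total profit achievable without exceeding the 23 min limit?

421

A density-first pass picks 4×smash burger — 412 at 20 min.
Replace smash burger with 2×gyoza plate: the trade gains 9 net, giving 421 at 23 min.
Every other selection either busts 23 min or fails to beat 421.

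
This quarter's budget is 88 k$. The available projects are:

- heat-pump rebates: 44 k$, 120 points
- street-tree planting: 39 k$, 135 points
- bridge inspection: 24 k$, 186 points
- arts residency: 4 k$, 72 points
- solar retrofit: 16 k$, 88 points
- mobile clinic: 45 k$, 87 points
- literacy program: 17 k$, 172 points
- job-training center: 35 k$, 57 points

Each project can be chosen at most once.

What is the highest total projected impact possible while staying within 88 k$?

Ranking by ratio (projected impact/k$): arts residency 18.00, literacy program 10.12, bridge inspection 7.75, solar retrofit 5.50.
The ratio heuristic lands on bridge inspection + arts residency + solar retrofit + literacy program (518) but leaves 27 k$ idle.
Dropping solar retrofit frees 16 k$; slotting in street-tree planting (39 k$) lifts the total to 565 at 84 k$.
An exhaustive check of the 256 subsets confirms 565.

565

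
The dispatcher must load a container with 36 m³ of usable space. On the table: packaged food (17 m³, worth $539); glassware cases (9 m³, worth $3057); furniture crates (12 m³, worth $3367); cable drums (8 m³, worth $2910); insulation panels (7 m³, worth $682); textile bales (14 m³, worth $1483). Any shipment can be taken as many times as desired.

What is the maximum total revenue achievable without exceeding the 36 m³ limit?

12228

By revenue per m³: cable drums 363.75, glassware cases 339.67, furniture crates 280.58 lead.
A density-first pass picks 4×cable drums — 11640 at 32 m³.
Replace 4×cable drums with 4×glassware cases: the trade gains 588 net, giving 12228 at 36 m³.
Nothing else within 36 m³ beats 12228.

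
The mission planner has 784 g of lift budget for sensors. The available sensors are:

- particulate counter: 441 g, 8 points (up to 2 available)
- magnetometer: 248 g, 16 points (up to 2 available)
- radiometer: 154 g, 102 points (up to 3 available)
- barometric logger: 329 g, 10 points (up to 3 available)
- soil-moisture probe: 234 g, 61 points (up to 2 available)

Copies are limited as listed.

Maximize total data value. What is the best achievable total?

3×radiometer + soil-moisture probe uses 696 of the 784 g and totals 367.
Every other selection either busts 784 g or exceeds an availability limit or fails to beat 367.

367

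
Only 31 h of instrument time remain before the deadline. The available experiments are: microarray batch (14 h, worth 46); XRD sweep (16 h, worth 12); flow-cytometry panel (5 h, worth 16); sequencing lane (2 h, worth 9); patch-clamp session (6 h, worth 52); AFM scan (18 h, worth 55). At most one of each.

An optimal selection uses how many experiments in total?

Optimal total is 132.
One optimal bundle: flow-cytometry panel + sequencing lane + patch-clamp session + AFM scan (31 h).
Every optimal selection uses 4 experiments.

4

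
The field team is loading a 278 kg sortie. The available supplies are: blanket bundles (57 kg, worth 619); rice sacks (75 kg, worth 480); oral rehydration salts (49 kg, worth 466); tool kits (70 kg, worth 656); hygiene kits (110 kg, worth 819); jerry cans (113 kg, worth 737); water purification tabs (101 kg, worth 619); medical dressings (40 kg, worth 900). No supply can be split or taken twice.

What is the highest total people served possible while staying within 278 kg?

2994

Taking the top-ratio supplies first gives blanket bundles + oral rehydration salts + tool kits + medical dressings for 2641 (216 kg).
The 49 kg tied up in oral rehydration salts is better spent on hygiene kits — total rises to 2994 (277 kg).
The spare 1 kg is too small for any remaining supply, and no exchange beats 2994.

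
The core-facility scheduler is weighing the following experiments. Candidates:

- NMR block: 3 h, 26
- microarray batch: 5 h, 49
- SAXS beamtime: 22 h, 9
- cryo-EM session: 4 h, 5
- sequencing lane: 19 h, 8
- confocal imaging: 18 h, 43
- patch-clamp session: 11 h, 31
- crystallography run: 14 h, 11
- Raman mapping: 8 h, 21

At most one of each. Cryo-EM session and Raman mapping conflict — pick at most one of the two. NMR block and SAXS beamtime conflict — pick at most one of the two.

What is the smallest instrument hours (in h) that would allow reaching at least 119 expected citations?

27

Minimise h subject to total expected citations ≥ 119.
NMR block + microarray batch + patch-clamp session + Raman mapping: 127 expected citations at 27 h.
No combination under 27 h hits 119.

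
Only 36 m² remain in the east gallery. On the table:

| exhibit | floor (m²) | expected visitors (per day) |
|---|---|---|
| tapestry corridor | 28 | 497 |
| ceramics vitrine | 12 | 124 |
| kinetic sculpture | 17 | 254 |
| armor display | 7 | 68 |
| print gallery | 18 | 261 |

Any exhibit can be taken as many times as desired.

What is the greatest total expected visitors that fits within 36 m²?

Ranking by ratio (expected visitors/m²): tapestry corridor 17.75, kinetic sculpture 14.94, print gallery 14.50.
The ratio ordering already packs tightly: tapestry corridor + armor display, 35 m², 565.
That's the maximum — no swap from here does better than 565.

565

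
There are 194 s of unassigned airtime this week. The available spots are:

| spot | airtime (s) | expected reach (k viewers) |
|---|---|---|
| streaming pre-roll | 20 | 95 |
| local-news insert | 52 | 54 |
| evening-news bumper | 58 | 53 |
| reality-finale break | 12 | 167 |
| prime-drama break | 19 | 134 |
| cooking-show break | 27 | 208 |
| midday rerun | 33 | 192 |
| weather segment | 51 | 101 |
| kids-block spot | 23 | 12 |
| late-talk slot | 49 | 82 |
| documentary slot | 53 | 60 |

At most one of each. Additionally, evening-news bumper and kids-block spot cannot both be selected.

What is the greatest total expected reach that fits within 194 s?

909

Taking streaming pre-roll + reality-finale break + prime-drama break + cooking-show break + midday rerun + weather segment + kids-block spot: 185 s used, 909 in expected reach.
The spare 9 s is too small for any remaining spot, and no feasible exchange beats 909.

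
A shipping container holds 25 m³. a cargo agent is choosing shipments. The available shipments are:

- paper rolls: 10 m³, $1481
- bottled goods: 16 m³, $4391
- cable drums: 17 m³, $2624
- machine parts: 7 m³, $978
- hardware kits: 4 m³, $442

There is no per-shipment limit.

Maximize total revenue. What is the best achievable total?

5369

Ranking by ratio (revenue/m³): bottled goods 274.44, cable drums 154.35, paper rolls 148.10, machine parts 139.71.
Bottled goods + machine parts uses 23 of the 25 m³ and totals 5369.
The spare 2 m³ is too small for any remaining shipment, and no exchange beats 5369.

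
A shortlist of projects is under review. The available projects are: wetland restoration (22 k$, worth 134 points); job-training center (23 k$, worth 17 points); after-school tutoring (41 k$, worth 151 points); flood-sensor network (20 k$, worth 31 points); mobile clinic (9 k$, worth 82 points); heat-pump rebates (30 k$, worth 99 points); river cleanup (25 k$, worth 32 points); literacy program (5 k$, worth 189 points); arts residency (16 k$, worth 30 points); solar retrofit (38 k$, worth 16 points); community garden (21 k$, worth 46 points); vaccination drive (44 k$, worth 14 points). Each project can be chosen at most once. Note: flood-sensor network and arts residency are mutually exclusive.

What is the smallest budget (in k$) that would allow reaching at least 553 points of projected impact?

77

Need the lightest bundle worth ≥ 553.
Taking wetland restoration + after-school tutoring + mobile clinic + literacy program gives 556 (≥ 553) for 77 k$.
No combination under 77 k$ hits 553.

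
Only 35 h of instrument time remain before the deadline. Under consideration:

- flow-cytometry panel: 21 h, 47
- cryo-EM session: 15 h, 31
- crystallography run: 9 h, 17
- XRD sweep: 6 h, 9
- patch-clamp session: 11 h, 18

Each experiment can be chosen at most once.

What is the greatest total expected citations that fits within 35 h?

66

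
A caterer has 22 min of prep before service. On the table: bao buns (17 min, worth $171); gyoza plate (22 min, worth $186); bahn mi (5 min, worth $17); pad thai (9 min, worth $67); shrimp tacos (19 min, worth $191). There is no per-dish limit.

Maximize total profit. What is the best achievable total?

191

A density-first pass picks bao buns + bahn mi — 188 at 22 min.
Replace bao buns and bahn mi with shrimp tacos: the trade gains 3 net, giving 191 at 19 min.
Nothing else within 22 min beats 191.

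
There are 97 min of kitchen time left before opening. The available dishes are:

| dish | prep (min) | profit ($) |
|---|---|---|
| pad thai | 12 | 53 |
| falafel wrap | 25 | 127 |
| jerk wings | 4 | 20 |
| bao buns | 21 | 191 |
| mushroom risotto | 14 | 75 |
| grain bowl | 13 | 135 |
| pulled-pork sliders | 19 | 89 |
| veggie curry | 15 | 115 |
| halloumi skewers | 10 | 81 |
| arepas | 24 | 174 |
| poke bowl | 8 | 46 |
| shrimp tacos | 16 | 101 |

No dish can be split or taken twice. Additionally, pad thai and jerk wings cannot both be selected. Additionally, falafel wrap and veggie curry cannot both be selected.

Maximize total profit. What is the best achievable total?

771

Ranking by ratio (profit/min): grain bowl 10.38, bao buns 9.10, halloumi skewers 8.10.
Taking the top-ratio dishes first gives jerk wings + bao buns + grain bowl + veggie curry + halloumi skewers + arepas + poke bowl for 762 (95 min).
Replace jerk wings and poke bowl with mushroom risotto: the trade gains 9 net, giving 771 at 97 min.
The closest alternative, jerk wings + bao buns + grain bowl + veggie curry + halloumi skewers + arepas + poke bowl, reaches only 762.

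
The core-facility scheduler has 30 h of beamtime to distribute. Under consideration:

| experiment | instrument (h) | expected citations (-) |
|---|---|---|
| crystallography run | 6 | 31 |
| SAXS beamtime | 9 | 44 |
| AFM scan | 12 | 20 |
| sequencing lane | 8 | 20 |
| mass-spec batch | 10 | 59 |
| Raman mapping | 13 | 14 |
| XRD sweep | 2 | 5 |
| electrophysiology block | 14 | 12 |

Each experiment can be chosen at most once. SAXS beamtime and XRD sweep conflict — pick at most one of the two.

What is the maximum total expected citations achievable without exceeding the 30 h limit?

By expected citations per h: mass-spec batch 5.90, crystallography run 5.17, SAXS beamtime 4.89 lead.
Best packing: crystallography run + SAXS beamtime + mass-spec batch — 25 h, 134 total.
That's the maximum — no feasible swap from here does better than 134.

134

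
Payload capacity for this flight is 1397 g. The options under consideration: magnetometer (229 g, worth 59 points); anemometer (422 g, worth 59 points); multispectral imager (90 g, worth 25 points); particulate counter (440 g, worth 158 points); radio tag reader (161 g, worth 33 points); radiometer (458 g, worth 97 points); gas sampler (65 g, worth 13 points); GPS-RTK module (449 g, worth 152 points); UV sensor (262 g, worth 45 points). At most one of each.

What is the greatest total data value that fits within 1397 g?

Density check — particulate counter 0.36, GPS-RTK module 0.34, multispectral imager 0.28 are the best per g.
The ratio ordering already packs tightly: magnetometer + multispectral imager + particulate counter + radio tag reader + GPS-RTK module, 1369 g, 427.
That's the maximum — no swap from here does better than 427.

427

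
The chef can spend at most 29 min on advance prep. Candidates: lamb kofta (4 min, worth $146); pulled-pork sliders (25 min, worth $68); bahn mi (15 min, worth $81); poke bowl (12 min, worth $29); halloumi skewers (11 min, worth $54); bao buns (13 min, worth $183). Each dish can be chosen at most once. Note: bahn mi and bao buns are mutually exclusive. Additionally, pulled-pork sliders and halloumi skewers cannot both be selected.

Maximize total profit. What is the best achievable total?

The ratio ordering already packs tightly: lamb kofta + halloumi skewers + bao buns, 28 min, 383.
The spare 1 min is too small for any remaining dish, and no feasible exchange beats 383.

383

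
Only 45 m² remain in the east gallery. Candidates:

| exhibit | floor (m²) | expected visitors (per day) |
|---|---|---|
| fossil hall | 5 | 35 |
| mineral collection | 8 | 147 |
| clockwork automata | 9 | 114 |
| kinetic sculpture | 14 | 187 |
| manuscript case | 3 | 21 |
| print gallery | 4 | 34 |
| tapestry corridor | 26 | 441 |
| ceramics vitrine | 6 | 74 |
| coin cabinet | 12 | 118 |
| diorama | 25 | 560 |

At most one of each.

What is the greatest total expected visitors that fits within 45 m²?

842

Taking mineral collection + clockwork automata + manuscript case + diorama: 45 m² used, 842 in expected visitors.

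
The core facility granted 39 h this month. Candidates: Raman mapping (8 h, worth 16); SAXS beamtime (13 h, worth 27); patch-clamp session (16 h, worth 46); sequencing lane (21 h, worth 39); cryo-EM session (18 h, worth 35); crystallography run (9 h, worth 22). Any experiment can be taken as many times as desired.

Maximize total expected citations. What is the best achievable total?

Greedy by ratio would take 2×patch-clamp session: 32 h used, total 92.
Dropping patch-clamp session frees 16 h; slotting in SAXS beamtime + crystallography run (22 h) lifts the total to 95 at 38 h.
No other feasible combination exceeds 95.

95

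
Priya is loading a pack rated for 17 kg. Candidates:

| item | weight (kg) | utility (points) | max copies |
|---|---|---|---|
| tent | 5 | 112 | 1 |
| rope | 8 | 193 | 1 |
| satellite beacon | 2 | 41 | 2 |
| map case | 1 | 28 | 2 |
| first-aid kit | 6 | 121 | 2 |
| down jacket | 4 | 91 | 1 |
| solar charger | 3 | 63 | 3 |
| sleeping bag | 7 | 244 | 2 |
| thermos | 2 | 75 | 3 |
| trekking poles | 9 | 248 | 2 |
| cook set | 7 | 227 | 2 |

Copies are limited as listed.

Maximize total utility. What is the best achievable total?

591

Taking the top-ratio items first gives satellite beacon + 2×map case + sleeping bag + 3×thermos for 566 (17 kg).
Dropping satellite beacon and map case and 2×thermos frees 7 kg; slotting in sleeping bag (7 kg) lifts the total to 591 at 17 kg.
That's the maximum — no swap from here does better than 591.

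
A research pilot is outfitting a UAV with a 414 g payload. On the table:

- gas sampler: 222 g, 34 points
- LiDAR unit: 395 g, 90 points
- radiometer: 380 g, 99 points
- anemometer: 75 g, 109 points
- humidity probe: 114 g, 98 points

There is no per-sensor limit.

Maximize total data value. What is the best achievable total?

545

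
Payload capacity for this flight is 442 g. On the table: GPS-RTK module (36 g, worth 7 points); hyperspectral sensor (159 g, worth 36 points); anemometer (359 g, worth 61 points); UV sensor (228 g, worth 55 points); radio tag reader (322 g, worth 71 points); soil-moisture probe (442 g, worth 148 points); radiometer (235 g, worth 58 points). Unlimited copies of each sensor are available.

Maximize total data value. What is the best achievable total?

Soil-moisture probe uses 442 of the 442 g and totals 148.

148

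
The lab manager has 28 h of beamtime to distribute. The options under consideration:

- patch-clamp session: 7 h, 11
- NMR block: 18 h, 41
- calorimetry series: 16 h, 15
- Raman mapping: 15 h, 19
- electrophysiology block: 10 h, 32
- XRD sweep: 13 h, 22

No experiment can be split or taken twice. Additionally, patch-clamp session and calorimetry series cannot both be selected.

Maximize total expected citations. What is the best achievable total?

73

By expected citations per h: electrophysiology block 3.20, NMR block 2.28, XRD sweep 1.69 lead.
The ratio ordering already packs tightly: NMR block + electrophysiology block, 28 h, 73.
That's the maximum — no feasible swap from here does better than 73.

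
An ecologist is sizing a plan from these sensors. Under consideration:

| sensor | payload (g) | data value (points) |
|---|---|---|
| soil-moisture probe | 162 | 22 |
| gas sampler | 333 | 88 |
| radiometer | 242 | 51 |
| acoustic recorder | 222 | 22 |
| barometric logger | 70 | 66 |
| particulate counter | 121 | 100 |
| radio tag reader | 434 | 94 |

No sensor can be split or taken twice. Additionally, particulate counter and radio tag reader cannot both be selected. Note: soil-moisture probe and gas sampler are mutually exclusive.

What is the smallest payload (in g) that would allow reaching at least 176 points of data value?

353

Minimise g subject to total data value ≥ 176.
soil-moisture probe + barometric logger + particulate counter: 188 data value at 353 g.
No combination under 353 g hits 176.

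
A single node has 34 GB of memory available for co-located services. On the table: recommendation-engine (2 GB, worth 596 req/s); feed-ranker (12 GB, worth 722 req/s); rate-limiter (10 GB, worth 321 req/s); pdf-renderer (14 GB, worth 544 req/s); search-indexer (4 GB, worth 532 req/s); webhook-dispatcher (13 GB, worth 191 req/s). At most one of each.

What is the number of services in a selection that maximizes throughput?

Optimal total is 2394.
recommendation-engine + feed-ranker + pdf-renderer + search-indexer hits 2394 at 32 GB.
All optima have 4 services.

4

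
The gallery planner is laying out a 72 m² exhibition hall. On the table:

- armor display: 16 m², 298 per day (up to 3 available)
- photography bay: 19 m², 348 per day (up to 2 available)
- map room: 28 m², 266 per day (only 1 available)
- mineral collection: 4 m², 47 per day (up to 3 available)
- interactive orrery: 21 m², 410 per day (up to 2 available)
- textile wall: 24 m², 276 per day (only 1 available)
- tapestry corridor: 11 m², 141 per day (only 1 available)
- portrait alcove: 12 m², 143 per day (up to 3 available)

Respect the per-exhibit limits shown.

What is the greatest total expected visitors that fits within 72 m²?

Filling by ratio: armor display + 2×interactive orrery + tapestry corridor for 1259, with 3 m² left unused.
Dropping interactive orrery and tapestry corridor frees 32 m²; slotting in armor display + photography bay (35 m²) lifts the total to 1354 at 72 m².

1354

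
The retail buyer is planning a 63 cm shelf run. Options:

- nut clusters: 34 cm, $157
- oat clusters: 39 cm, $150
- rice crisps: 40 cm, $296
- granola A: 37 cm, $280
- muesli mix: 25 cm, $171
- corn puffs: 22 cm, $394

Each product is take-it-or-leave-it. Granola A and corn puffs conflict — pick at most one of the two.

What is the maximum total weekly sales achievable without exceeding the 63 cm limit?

Best packing: rice crisps + corn puffs — 62 cm, 690 total.
An exhaustive check of the 64 subsets confirms 690.

690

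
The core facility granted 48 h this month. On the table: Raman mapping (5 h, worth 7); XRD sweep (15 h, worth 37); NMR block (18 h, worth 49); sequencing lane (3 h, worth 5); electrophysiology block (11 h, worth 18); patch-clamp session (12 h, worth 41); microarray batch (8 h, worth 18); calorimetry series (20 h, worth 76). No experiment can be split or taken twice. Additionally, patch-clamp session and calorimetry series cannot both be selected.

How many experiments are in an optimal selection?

3

Optimal total is 143.
One optimal bundle: NMR block + microarray batch + calorimetry series (46 h).
All optima have 3 experiments.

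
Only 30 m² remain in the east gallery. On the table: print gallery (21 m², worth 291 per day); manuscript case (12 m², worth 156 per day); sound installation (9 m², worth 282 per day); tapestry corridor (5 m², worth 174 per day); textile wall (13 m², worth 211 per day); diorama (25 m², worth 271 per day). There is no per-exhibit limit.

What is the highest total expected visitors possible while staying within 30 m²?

Ranking by ratio (expected visitors/m²): tapestry corridor 34.80, sound installation 31.33, textile wall 16.23.
Taking 6×tapestry corridor: 30 m² used, 1044 in expected visitors.

1044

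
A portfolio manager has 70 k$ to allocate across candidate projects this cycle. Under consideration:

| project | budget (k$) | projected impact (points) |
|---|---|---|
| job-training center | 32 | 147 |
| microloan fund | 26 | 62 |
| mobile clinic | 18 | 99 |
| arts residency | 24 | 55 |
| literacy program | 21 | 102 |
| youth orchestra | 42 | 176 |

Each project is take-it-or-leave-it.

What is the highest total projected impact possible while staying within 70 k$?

Greedy by ratio would take microloan fund + mobile clinic + literacy program: 65 k$ used, total 263.
The 44 k$ tied up in microloan fund and mobile clinic is better spent on youth orchestra — total rises to 278 (63 k$).
The closest alternative, mobile clinic + youth orchestra, reaches only 275.

278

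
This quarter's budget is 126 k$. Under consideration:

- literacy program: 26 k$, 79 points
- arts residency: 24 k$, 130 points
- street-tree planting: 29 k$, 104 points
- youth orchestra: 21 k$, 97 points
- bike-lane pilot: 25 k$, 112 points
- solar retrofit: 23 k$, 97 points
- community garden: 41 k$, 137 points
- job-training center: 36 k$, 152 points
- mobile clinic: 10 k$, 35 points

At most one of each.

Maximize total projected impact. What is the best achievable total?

Ranking by ratio (projected impact/k$): arts residency 5.42, youth orchestra 4.62, bike-lane pilot 4.48.
Taking the top-ratio projects first gives arts residency + youth orchestra + bike-lane pilot + job-training center + mobile clinic for 526 (116 k$).
Dropping job-training center and mobile clinic frees 46 k$; slotting in street-tree planting + solar retrofit (52 k$) lifts the total to 540 at 122 k$.

540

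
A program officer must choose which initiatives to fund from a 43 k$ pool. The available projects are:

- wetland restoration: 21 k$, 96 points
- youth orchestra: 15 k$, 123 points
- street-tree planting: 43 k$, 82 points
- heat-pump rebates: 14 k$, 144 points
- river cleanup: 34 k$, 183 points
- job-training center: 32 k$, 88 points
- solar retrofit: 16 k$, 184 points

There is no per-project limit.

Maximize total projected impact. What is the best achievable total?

The ratio heuristic lands on 2×solar retrofit (368) but leaves 11 k$ idle.
The 32 k$ tied up in 2×solar retrofit is better spent on 3×heat-pump rebates — total rises to 432 (42 k$).
That's the maximum — no swap from here does better than 432.

432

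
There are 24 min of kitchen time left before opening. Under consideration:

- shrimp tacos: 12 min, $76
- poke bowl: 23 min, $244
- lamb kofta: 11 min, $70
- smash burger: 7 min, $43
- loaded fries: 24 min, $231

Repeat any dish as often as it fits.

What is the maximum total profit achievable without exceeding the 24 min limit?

244

Density check — poke bowl 10.61, loaded fries 9.62, lamb kofta 6.36 are the best per min.
Best packing: poke bowl — 23 min, 244 total.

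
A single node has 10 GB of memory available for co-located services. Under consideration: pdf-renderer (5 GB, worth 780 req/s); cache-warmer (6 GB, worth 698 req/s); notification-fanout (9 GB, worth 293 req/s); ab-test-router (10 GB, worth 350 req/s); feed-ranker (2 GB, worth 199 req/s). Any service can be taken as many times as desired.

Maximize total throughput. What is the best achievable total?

1560

By throughput per GB: pdf-renderer 156.00, cache-warmer 116.33, feed-ranker 99.50, ab-test-router 35.00 lead.
2×pdf-renderer uses 10 of the 10 GB and totals 1560.
That's the maximum — no swap from here does better than 1560.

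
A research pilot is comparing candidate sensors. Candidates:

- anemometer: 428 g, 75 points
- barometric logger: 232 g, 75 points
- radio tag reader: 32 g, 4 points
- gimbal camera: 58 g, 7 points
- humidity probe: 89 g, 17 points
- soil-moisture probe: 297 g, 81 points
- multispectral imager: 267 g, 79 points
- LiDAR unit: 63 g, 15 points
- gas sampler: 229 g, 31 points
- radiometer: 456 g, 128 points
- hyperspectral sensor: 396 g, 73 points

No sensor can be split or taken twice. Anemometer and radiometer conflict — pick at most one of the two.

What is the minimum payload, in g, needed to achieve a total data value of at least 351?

Need the lightest bundle worth ≥ 351.
Taking barometric logger + soil-moisture probe + multispectral imager + radiometer gives 363 (≥ 351) for 1252 g.
Below 1252 g the best achievable stays under 351.

1252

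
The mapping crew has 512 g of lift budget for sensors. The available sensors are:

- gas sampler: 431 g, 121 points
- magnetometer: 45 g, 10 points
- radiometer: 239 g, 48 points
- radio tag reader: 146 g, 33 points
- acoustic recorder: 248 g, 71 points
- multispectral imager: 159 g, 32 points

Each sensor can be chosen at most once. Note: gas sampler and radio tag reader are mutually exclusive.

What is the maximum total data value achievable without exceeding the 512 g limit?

131

A density-first pass picks magnetometer + radio tag reader + acoustic recorder — 114 at 439 g.
The 394 g tied up in radio tag reader and acoustic recorder is better spent on gas sampler — total rises to 131 (476 g).
Every other selection either busts 512 g or breaks a pairing rule or fails to beat 131.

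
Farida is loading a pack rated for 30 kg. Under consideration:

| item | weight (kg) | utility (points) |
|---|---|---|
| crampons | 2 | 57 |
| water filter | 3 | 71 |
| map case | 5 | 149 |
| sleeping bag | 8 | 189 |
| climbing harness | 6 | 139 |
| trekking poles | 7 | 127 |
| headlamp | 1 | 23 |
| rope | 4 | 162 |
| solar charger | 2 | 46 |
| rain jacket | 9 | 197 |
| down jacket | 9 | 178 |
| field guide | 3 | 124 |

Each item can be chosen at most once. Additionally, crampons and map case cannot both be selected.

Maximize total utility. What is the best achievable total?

857

Water filter + map case + sleeping bag + climbing harness + headlamp + rope + field guide uses 30 of the 30 kg and totals 857.
No other feasible combination exceeds 857.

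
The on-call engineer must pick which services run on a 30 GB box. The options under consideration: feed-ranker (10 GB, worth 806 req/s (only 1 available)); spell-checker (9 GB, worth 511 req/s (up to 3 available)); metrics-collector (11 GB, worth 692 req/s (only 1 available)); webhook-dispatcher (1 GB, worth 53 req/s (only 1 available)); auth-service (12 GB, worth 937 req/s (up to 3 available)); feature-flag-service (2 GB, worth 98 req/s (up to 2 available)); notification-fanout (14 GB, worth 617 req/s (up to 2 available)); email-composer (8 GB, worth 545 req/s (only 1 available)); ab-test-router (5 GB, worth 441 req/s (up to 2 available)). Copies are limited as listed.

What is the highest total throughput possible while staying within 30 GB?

2368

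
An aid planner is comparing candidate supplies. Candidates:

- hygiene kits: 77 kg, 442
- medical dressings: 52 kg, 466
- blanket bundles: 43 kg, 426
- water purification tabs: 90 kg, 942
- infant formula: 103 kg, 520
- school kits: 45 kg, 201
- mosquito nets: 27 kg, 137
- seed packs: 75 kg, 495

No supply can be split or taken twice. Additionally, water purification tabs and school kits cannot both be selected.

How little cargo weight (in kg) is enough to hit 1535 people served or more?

169

Look for the lowest-cargo combination reaching 1535.
medical dressings + water purification tabs + mosquito nets: 1545 people served at 169 kg.
Below 169 kg the best achievable stays under 1535.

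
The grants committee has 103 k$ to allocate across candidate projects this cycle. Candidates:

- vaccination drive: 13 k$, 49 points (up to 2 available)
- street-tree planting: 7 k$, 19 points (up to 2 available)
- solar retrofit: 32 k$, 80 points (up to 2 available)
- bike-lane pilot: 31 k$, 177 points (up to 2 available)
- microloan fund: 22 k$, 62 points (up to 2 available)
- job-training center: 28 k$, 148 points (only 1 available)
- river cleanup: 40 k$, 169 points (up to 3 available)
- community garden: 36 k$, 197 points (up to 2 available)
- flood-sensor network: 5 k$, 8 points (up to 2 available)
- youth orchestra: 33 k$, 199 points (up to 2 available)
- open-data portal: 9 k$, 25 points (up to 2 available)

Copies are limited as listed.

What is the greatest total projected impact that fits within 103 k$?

The ratio heuristic lands on bike-lane pilot + flood-sensor network + 2×youth orchestra (583) but leaves 1 k$ idle.
Replace bike-lane pilot and flood-sensor network with community garden: the trade gains 12 net, giving 595 at 102 k$.

595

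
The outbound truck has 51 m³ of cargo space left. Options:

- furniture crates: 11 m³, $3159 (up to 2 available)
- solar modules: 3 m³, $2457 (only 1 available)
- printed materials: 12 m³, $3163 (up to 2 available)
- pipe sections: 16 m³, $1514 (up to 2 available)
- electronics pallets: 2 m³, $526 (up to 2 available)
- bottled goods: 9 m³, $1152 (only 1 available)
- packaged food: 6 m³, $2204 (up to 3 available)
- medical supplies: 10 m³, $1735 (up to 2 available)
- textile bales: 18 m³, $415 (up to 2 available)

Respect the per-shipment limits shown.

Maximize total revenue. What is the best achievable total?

16872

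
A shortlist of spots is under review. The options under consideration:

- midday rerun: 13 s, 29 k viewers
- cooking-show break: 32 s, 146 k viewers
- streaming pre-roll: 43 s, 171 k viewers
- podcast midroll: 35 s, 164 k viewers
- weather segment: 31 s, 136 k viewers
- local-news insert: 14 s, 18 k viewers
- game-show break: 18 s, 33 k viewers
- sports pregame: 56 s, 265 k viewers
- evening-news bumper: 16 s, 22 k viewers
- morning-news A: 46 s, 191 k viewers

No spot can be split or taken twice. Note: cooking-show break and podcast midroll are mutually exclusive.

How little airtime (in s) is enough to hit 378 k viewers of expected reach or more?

Look for the lowest-airtime combination reaching 378.
weather segment + sports pregame reaches 401 using 87 s.
Below 87 s the best achievable stays under 378.

87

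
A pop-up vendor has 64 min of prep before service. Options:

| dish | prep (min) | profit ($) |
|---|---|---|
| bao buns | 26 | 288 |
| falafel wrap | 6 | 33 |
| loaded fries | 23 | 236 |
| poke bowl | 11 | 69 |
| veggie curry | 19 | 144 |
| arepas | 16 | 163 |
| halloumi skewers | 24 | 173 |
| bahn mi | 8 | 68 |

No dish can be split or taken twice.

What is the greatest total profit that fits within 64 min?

The ratio ordering already packs tightly: bao buns + falafel wrap + loaded fries + bahn mi, 63 min, 625.
Runner-up bao buns + veggie curry + arepas tops out at 595.

625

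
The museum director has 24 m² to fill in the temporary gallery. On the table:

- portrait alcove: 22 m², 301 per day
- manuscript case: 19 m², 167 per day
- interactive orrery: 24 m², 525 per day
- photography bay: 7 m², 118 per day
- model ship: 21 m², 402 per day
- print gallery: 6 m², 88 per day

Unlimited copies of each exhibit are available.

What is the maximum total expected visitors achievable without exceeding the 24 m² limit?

525

Density check — interactive orrery 21.88, model ship 19.14, photography bay 16.86, print gallery 14.67 are the best per m².
Interactive orrery uses 24 of the 24 m² and totals 525.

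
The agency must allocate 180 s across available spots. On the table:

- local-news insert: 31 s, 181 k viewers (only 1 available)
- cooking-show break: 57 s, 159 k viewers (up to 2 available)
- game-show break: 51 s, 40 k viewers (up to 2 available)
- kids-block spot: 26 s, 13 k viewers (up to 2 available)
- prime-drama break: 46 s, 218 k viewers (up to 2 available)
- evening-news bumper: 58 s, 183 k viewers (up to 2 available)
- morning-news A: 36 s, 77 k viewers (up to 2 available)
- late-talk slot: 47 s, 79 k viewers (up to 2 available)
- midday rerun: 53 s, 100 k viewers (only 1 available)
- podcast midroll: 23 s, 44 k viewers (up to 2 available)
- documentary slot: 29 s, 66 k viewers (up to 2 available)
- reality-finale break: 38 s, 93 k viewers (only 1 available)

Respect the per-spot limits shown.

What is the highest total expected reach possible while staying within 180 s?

776

By expected reach per s: local-news insert 5.84, prime-drama break 4.74, evening-news bumper 3.16 lead.
Best packing: local-news insert + cooking-show break + 2×prime-drama break — 180 s, 776 total.
No other feasible combination exceeds 776.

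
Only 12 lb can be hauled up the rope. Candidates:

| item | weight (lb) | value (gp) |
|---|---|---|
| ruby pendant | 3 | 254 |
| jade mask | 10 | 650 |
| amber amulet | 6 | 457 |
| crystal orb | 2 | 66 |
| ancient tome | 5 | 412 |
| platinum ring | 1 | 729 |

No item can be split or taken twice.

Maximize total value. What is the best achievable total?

A density-first pass picks ruby pendant + crystal orb + ancient tome + platinum ring — 1461 at 11 lb.
Dropping ruby pendant and crystal orb frees 5 lb; slotting in amber amulet (6 lb) lifts the total to 1598 at 12 lb.
Next best is ruby pendant + amber amulet + crystal orb + platinum ring at 1506 (12 lb) — short by 92.

1598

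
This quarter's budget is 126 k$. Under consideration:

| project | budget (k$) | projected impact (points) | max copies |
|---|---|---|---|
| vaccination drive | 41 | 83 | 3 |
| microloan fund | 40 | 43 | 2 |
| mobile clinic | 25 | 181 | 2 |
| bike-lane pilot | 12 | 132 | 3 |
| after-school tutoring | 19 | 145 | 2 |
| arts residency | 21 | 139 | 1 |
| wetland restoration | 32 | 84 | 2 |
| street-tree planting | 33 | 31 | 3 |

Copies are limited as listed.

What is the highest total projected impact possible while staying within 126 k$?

1048

Taking 2×mobile clinic + 3×bike-lane pilot + 2×after-school tutoring: 124 k$ used, 1048 in projected impact.
Nothing else within 126 k$ beats 1048.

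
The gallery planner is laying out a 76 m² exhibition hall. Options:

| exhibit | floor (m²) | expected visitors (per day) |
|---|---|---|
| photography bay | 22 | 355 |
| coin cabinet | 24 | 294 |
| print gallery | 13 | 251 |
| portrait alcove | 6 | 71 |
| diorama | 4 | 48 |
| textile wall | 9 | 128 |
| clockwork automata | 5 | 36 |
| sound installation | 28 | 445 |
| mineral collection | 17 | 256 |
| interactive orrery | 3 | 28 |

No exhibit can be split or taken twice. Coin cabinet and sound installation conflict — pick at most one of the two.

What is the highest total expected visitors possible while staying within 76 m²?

1227

The ratio ordering already packs tightly: photography bay + print gallery + diorama + textile wall + sound installation, 76 m², 1227.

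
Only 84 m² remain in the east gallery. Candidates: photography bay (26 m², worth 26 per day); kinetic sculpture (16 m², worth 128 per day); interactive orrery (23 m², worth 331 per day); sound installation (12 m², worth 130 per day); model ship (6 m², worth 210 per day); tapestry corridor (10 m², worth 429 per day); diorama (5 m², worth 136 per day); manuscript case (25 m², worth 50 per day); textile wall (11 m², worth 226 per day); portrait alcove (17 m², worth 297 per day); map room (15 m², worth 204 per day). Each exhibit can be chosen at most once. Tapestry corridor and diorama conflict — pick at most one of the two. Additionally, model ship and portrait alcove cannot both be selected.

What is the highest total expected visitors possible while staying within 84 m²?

By expected visitors per m²: tapestry corridor 42.90, model ship 35.00, diorama 27.20, textile wall 20.55 lead.
Taking interactive orrery + sound installation + model ship + tapestry corridor + textile wall + map room: 77 m² used, 1530 in expected visitors.
Next best is kinetic sculpture + interactive orrery + model ship + tapestry corridor + textile wall + map room at 1528 (81 m²) — short by 2.

1530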